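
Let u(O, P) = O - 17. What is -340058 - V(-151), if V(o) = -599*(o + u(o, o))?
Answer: -531139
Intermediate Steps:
u(O, P) = -17 + O
V(o) = 10183 - 1198*o (V(o) = -599*(o + (-17 + o)) = -599*(-17 + 2*o) = 10183 - 1198*o)
-340058 - V(-151) = -340058 - (10183 - 1198*(-151)) = -340058 - (10183 + 180898) = -340058 - 1*191081 = -340058 - 191081 = -531139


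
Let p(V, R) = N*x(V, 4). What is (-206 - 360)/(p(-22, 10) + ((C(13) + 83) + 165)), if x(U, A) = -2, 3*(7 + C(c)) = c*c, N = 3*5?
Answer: -849/401 ≈ -2.1172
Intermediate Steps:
N = 15
C(c) = -7 + c**2/3 (C(c) = -7 + (c*c)/3 = -7 + c**2/3)
p(V, R) = -30 (p(V, R) = 15*(-2) = -30)
(-206 - 360)/(p(-22, 10) + ((C(13) + 83) + 165)) = (-206 - 360)/(-30 + (((-7 + (1/3)*13**2) + 83) + 165)) = -566/(-30 + (((-7 + (1/3)*169) + 83) + 165)) = -566/(-30 + (((-7 + 169/3) + 83) + 165)) = -566/(-30 + ((148/3 + 83) + 165)) = -566/(-30 + (397/3 + 165)) = -566/(-30 + 892/3) = -566/802/3 = -566*3/802 = -849/401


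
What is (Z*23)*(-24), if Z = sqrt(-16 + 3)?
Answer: -552*I*sqrt(13) ≈ -1990.3*I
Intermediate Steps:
Z = I*sqrt(13) (Z = sqrt(-13) = I*sqrt(13) ≈ 3.6056*I)
(Z*23)*(-24) = ((I*sqrt(13))*23)*(-24) = (23*I*sqrt(13))*(-24) = -552*I*sqrt(13)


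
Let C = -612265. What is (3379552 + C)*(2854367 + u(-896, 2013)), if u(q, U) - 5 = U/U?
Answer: 7898869296051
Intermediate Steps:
u(q, U) = 6 (u(q, U) = 5 + U/U = 5 + 1 = 6)
(3379552 + C)*(2854367 + u(-896, 2013)) = (3379552 - 612265)*(2854367 + 6) = 2767287*2854373 = 7898869296051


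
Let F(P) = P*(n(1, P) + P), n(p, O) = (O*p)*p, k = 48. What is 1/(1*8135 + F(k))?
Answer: 1/12743 ≈ 7.8474e-5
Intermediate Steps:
n(p, O) = O*p²
F(P) = 2*P² (F(P) = P*(P*1² + P) = P*(P*1 + P) = P*(P + P) = P*(2*P) = 2*P²)
1/(1*8135 + F(k)) = 1/(1*8135 + 2*48²) = 1/(8135 + 2*2304) = 1/(8135 + 4608) = 1/12743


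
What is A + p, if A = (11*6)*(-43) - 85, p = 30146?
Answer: 27223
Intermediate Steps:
A = -2923 (A = 66*(-43) - 85 = -2838 - 85 = -2923)
A + p = -2923 + 30146 = 27223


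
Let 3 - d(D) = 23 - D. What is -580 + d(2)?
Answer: -598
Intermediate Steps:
d(D) = -20 + D (d(D) = 3 - (23 - D) = 3 + (-23 + D) = -20 + D)
-580 + d(2) = -580 + (-20 + 2) = -580 - 18 = -598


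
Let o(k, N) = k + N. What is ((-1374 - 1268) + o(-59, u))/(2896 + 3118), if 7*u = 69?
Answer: -9419/21049 ≈ -0.44748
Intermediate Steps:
u = 69/7 (u = (⅐)*69 = 69/7 ≈ 9.8571)
o(k, N) = N + k
((-1374 - 1268) + o(-59, u))/(2896 + 3118) = ((-1374 - 1268) + (69/7 - 59))/(2896 + 3118) = (-2642 - 344/7)/6014 = -18838/7*1/6014 = -9419/21049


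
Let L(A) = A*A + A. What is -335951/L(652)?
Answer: -335951/425756 ≈ -0.78907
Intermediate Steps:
L(A) = A + A² (L(A) = A² + A = A + A²)
-335951/L(652) = -335951*1/(652*(1 + 652)) = -335951/(652*653) = -335951/425756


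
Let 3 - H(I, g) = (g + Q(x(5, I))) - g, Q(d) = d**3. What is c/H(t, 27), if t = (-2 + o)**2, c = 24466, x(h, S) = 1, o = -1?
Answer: 12233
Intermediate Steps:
t = 9 (t = (-2 - 1)**2 = (-3)**2 = 9)
H(I, g) = 2 (H(I, g) = 3 - ((g + 1**3) - g) = 3 - ((g + 1) - g) = 3 - ((1 + g) - g) = 3 - 1*1 = 3 - 1 = 2)
c/H(t, 27) = 24466/2 = 24466*(1/2) = 12233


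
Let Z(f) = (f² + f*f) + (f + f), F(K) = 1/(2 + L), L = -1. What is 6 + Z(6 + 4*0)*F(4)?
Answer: 90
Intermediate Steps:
F(K) = 1 (F(K) = 1/(2 - 1) = 1/1 = 1)
Z(f) = 2*f + 2*f² (Z(f) = (f² + f²) + 2*f = 2*f² + 2*f = 2*f + 2*f²)
6 + Z(6 + 4*0)*F(4) = 6 + (2*(6 + 4*0)*(1 + (6 + 4*0)))*1 = 6 + (2*(6 + 0)*(1 + (6 + 0)))*1 = 6 + (2*6*(1 + 6))*1 = 6 + (2*6*7)*1 = 6 + 84*1 = 6 + 84 = 90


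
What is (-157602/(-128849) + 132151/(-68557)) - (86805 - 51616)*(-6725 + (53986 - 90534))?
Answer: 13451068582677798236/8833500893 ≈ 1.5227e+9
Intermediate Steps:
(-157602/(-128849) + 132151/(-68557)) - (86805 - 51616)*(-6725 + (53986 - 90534)) = (-157602*(-1/128849) + 132151*(-1/68557)) - 35189*(-6725 - 36548) = (157602/128849 - 132151/68557) - 35189*(-43273) = -6222803885/8833500893 - 1*(-1522733597) = -6222803885/8833500893 + 1522733597 = 13451068582677798236/8833500893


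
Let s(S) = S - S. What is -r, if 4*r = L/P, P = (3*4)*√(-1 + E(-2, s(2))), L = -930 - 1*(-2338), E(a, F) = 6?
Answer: -88*√5/15 ≈ -13.118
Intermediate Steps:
s(S) = 0
L = 1408 (L = -930 + 2338 = 1408)
P = 12*√5 (P = (3*4)*√(-1 + 6) = 12*√5 ≈ 26.833)
r = 88*√5/15 (r = (1408/((12*√5)))/4 = (1408*(√5/60))/4 = (352*√5/15)/4 = 88*√5/15 ≈ 13.118)
-r = -88*√5/15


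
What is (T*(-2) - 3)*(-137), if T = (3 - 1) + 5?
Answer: 2329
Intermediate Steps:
T = 7 (T = 2 + 5 = 7)
(T*(-2) - 3)*(-137) = (7*(-2) - 3)*(-137) = (-14 - 3)*(-137) = -17*(-137) = 2329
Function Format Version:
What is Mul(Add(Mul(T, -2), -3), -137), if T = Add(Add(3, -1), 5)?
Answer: 2329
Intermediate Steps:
T = 7 (T = Add(2, 5) = 7)
Mul(Add(Mul(T, -2), -3), -137) = Mul(Add(Mul(7, -2), -3), -137) = Mul(Add(-14, -3), -137) = Mul(-17, -137) = 2329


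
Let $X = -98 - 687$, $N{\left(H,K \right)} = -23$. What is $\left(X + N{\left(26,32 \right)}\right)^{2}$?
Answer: $652864$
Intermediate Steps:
$X = -785$
$\left(X + N{\left(26,32 \right)}\right)^{2} = \left(-785 - 23\right)^{2} = \left(-808\right)^{2} = 652864$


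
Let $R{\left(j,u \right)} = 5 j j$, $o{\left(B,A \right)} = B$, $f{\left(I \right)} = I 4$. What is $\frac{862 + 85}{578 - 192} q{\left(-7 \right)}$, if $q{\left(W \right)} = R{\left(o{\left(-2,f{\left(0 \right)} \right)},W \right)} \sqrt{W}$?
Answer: $\frac{9470 i \sqrt{7}}{193} \approx 129.82 i$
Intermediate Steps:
$f{\left(I \right)} = 4 I$
$R{\left(j,u \right)} = 5 j^{2}$
$q{\left(W \right)} = 20 \sqrt{W}$ ($q{\left(W \right)} = 5 \left(-2\right)^{2} \sqrt{W} = 5 \cdot 4 \sqrt{W} = 20 \sqrt{W}$)
$\frac{862 + 85}{578 - 192} q{\left(-7 \right)} = \frac{862 + 85}{578 - 192} \cdot 20 \sqrt{-7} = \frac{947}{386} \cdot 20 i \sqrt{7} = 947 \cdot \frac{1}{386} \cdot 20 i \sqrt{7} = \frac{947 \cdot 20 i \sqrt{7}}{386} = \frac{9470 i \sqrt{7}}{193}$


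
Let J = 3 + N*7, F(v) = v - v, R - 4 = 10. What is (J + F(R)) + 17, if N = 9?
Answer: 83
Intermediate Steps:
R = 14 (R = 4 + 10 = 14)
F(v) = 0
J = 66 (J = 3 + 9*7 = 3 + 63 = 66)
(J + F(R)) + 17 = (66 + 0) + 17 = 66 + 17 = 83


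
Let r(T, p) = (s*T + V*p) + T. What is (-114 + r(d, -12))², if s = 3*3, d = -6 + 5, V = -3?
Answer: 7744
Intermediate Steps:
d = -1
s = 9
r(T, p) = -3*p + 10*T (r(T, p) = (9*T - 3*p) + T = (-3*p + 9*T) + T = -3*p + 10*T)
(-114 + r(d, -12))² = (-114 + (-3*(-12) + 10*(-1)))² = (-114 + (36 - 10))² = (-114 + 26)² = (-88)² = 7744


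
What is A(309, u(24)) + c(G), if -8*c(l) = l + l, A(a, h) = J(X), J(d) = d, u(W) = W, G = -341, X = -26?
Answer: 237/4 ≈ 59.250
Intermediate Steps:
A(a, h) = -26
c(l) = -l/4 (c(l) = -(l + l)/8 = -l/4)
A(309, u(24)) + c(G) = -26 - ¼*(-341) = -26 + 341/4 = 237/4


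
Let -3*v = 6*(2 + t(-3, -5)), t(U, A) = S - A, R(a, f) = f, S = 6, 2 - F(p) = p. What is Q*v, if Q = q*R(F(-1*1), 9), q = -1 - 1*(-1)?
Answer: 0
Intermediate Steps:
F(p) = 2 - p
t(U, A) = 6 - A
q = 0 (q = -1 + 1 = 0)
v = -26 (v = -2*(2 + (6 - 1*(-5))) = -2*(2 + (6 + 5)) = -2*(2 + 11) = -2*13 = -⅓*78 = -26)
Q = 0 (Q = 0*9 = 0)
Q*v = 0*(-26) = 0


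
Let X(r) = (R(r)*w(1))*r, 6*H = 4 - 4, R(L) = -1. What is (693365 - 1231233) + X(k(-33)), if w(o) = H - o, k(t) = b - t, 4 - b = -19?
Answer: -537812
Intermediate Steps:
b = 23 (b = 4 - 1*(-19) = 4 + 19 = 23)
k(t) = 23 - t
H = 0 (H = (4 - 4)/6 = (1/6)*0 = 0)
w(o) = -o (w(o) = 0 - o = -o)
X(r) = r (X(r) = (-(-1))*r = (-1*(-1))*r = 1*r = r)
(693365 - 1231233) + X(k(-33)) = (693365 - 1231233) + (23 - 1*(-33)) = -537868 + (23 + 33) = -537868 + 56 = -537812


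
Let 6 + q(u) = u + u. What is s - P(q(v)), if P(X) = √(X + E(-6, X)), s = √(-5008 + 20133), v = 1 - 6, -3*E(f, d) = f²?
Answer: 55*√5 - 2*I*√7 ≈ 122.98 - 5.2915*I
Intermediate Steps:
E(f, d) = -f²/3
v = -5
q(u) = -6 + 2*u (q(u) = -6 + (u + u) = -6 + 2*u)
s = 55*√5 (s = √15125 = 55*√5 ≈ 122.98)
P(X) = √(-12 + X) (P(X) = √(X - ⅓*(-6)²) = √(X - ⅓*36) = √(X - 12) = √(-12 + X))
s - P(q(v)) = 55*√5 - √(-12 + (-6 + 2*(-5))) = 55*√5 - √(-12 + (-6 - 10)) = 55*√5 - √(-12 - 16) = 55*√5 - √(-28) = 55*√5 - 2*I*√7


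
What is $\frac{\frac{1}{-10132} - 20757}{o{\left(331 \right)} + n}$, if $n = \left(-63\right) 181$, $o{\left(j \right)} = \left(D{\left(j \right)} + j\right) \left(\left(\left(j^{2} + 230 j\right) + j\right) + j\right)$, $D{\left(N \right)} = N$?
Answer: $- \frac{210309925}{1249825595356} \approx -0.00016827$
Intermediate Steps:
$o{\left(j \right)} = 2 j \left(j^{2} + 232 j\right)$ ($o{\left(j \right)} = \left(j + j\right) \left(\left(\left(j^{2} + 230 j\right) + j\right) + j\right) = 2 j \left(\left(j^{2} + 231 j\right) + j\right) = 2 j \left(j^{2} + 232 j\right)$)
$n = -11403$
$\frac{\frac{1}{-10132} - 20757}{o{\left(331 \right)} + n} = \frac{\frac{1}{-10132} - 20757}{2 \cdot 331^{2} \left(232 + 331\right) - 11403} = \frac{- \frac{1}{10132} - 20757}{2 \cdot 109561 \cdot 563 - 11403} = - \frac{210309925}{10132 \left(123365686 - 11403\right)} = - \frac{210309925}{10132 \cdot 123354283} = \left(- \frac{210309925}{10132}\right) \frac{1}{123354283} = - \frac{210309925}{1249825595356}$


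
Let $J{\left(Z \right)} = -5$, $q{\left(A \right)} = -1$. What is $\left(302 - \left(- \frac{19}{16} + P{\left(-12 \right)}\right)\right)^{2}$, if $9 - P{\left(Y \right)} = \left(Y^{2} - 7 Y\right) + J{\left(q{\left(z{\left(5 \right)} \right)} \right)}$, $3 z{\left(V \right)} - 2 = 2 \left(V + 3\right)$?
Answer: $\frac{68475625}{256} \approx 2.6748 \cdot 10^{5}$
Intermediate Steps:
$z{\left(V \right)} = \frac{8}{3} + \frac{2 V}{3}$ ($z{\left(V \right)} = \frac{2}{3} + \frac{2 \left(V + 3\right)}{3} = \frac{2}{3} + \frac{2 \left(3 + V\right)}{3} = \frac{2}{3} + \frac{6 + 2 V}{3} = \frac{2}{3} + \left(2 + \frac{2 V}{3}\right) = \frac{8}{3} + \frac{2 V}{3}$)
$P{\left(Y \right)} = 14 - Y^{2} + 7 Y$ ($P{\left(Y \right)} = 9 - \left(\left(Y^{2} - 7 Y\right) - 5\right) = 9 - \left(-5 + Y^{2} - 7 Y\right) = 9 + \left(5 - Y^{2} + 7 Y\right) = 14 - Y^{2} + 7 Y$)
$\left(302 - \left(- \frac{19}{16} + P{\left(-12 \right)}\right)\right)^{2} = \left(302 - \left(14 - 144 - 84 - \frac{19}{16}\right)\right)^{2} = \left(302 + \left(152 \cdot \frac{1}{128} - \left(14 - 144 - 84\right)\right)\right)^{2} = \left(302 + \left(\frac{19}{16} - \left(14 - 144 - 84\right)\right)\right)^{2} = \left(302 + \left(\frac{19}{16} - -214\right)\right)^{2} = \left(302 + \left(\frac{19}{16} + 214\right)\right)^{2} = \left(302 + \frac{3443}{16}\right)^{2} = \left(\frac{8275}{16}\right)^{2} = \frac{68475625}{256}$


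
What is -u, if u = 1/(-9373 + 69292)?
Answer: -1/59919 ≈ -1.6689e-5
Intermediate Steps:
u = 1/59919 ≈ 1.6689e-5
-u = -1*1/59919 = -1/59919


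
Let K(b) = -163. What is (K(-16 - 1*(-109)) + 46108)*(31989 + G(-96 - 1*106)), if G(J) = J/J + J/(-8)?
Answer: 5883762645/4 ≈ 1.4709e+9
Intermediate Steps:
G(J) = 1 - J/8 (G(J) = 1 + J*(-⅛) = 1 - J/8)
(K(-16 - 1*(-109)) + 46108)*(31989 + G(-96 - 1*106)) = (-163 + 46108)*(31989 + (1 - (-96 - 1*106)/8)) = 45945*(31989 + (1 - (-96 - 106)/8)) = 45945*(31989 + (1 - ⅛*(-202))) = 45945*(31989 + (1 + 101/4)) = 45945*(31989 + 105/4) = 45945*(128061/4) = 5883762645/4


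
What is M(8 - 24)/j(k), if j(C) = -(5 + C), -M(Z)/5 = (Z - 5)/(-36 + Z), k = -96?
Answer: -15/676 ≈ -0.022189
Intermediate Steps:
M(Z) = -5*(-5 + Z)/(-36 + Z) (M(Z) = -5*(Z - 5)/(-36 + Z) = -5*(-5 + Z)/(-36 + Z))
j(C) = -5 - C
M(8 - 24)/j(k) = (5*(5 - (8 - 24))/(-36 + (8 - 24)))/(-5 - 1*(-96)) = (5*(5 - 1*(-16))/(-36 - 16))/(-5 + 96) = (5*(5 + 16)/(-52))/91 = (5*(-1/52)*21)*(1/91) = -105/52*1/91 = -15/676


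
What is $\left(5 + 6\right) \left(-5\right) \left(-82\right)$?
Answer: $4510$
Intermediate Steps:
$\left(5 + 6\right) \left(-5\right) \left(-82\right) = 11 \left(-5\right) \left(-82\right) = \left(-55\right) \left(-82\right) = 4510$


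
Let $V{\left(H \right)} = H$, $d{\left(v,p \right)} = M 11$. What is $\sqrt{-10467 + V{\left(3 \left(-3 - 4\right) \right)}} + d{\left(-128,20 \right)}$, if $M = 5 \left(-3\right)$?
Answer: $-165 + 2 i \sqrt{2622} \approx -165.0 + 102.41 i$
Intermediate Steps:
$M = -15$
$d{\left(v,p \right)} = -165$ ($d{\left(v,p \right)} = \left(-15\right) 11 = -165$)
$\sqrt{-10467 + V{\left(3 \left(-3 - 4\right) \right)}} + d{\left(-128,20 \right)} = \sqrt{-10467 + 3 \left(-3 - 4\right)} - 165 = \sqrt{-10467 + 3 \left(-7\right)} - 165 = \sqrt{-10467 - 21} - 165 = \sqrt{-10488} - 165 = 2 i \sqrt{2622} - 165 = -165 + 2 i \sqrt{2622}$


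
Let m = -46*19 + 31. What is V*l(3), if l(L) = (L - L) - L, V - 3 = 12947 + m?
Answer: -36321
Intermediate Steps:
m = -843 (m = -874 + 31 = -843)
V = 12107 (V = 3 + (12947 - 843) = 3 + 12104 = 12107)
l(L) = -L (l(L) = 0 - L = -L)
V*l(3) = 12107*(-1*3) = 12107*(-3) = -36321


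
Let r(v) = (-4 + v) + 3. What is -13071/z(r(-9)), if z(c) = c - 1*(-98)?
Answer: -13071/88 ≈ -148.53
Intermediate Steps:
r(v) = -1 + v
z(c) = 98 + c (z(c) = c + 98 = 98 + c)
-13071/z(r(-9)) = -13071/(98 + (-1 - 9)) = -13071/(98 - 10) = -13071/88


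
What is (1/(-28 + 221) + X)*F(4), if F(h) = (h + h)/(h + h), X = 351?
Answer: 67744/193 ≈ 351.01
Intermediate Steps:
F(h) = 1 (F(h) = (2*h)/((2*h)) = (2*h)*(1/(2*h)) = 1)
(1/(-28 + 221) + X)*F(4) = (1/(-28 + 221) + 351)*1 = (1/193 + 351)*1 = (67744/193)*1 = 67744/193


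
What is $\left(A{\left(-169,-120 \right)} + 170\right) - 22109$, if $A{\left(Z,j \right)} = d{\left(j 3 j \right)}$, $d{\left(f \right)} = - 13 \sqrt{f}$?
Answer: $-21939 - 1560 \sqrt{3} \approx -24641.0$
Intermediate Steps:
$A{\left(Z,j \right)} = - 13 \sqrt{3} \sqrt{j^{2}}$ ($A{\left(Z,j \right)} = - 13 \sqrt{j 3 j} = - 13 \sqrt{3 j j} = - 13 \sqrt{3 j^{2}} = - 13 \sqrt{3} \sqrt{j^{2}}$)
$\left(A{\left(-169,-120 \right)} + 170\right) - 22109 = \left(- 13 \sqrt{3} \sqrt{\left(-120\right)^{2}} + 170\right) - 22109 = \left(- 13 \sqrt{3} \sqrt{14400} + 170\right) - 22109 = \left(\left(-13\right) \sqrt{3} \cdot 120 + 170\right) - 22109 = \left(- 1560 \sqrt{3} + 170\right) - 22109 = \left(170 - 1560 \sqrt{3}\right) - 22109 = -21939 - 1560 \sqrt{3}$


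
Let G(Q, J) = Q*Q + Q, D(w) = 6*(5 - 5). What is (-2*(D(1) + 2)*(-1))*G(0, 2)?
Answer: 0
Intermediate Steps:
D(w) = 0 (D(w) = 6*0 = 0)
G(Q, J) = Q + Q**2 (G(Q, J) = Q**2 + Q = Q + Q**2)
(-2*(D(1) + 2)*(-1))*G(0, 2) = (-2*(0 + 2)*(-1))*(0*(1 + 0)) = (-4*(-1))*(0*1) = -2*(-2)*0 = 4*0 = 0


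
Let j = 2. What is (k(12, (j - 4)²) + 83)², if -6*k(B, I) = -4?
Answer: 63001/9 ≈ 7000.1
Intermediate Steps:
k(B, I) = ⅔ (k(B, I) = -⅙*(-4) = ⅔)
(k(12, (j - 4)²) + 83)² = (⅔ + 83)² = (251/3)² = 63001/9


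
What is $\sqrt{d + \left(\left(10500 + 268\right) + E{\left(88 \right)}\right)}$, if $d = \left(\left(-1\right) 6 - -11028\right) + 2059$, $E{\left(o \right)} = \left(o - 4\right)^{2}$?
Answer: $\sqrt{30905} \approx 175.8$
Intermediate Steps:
$E{\left(o \right)} = \left(-4 + o\right)^{2}$
$d = 13081$ ($d = \left(-6 + 11028\right) + 2059 = 11022 + 2059 = 13081$)
$\sqrt{d + \left(\left(10500 + 268\right) + E{\left(88 \right)}\right)} = \sqrt{13081 + \left(\left(10500 + 268\right) + \left(-4 + 88\right)^{2}\right)} = \sqrt{13081 + \left(10768 + 84^{2}\right)} = \sqrt{13081 + \left(10768 + 7056\right)} = \sqrt{13081 + 17824} = \sqrt{30905}$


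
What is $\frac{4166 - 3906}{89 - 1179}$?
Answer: $- \frac{26}{109} \approx -0.23853$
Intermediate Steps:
$\frac{4166 - 3906}{89 - 1179} = \frac{4166 - 3906}{-1090} = 260 \left(- \frac{1}{1090}\right) = - \frac{26}{109}$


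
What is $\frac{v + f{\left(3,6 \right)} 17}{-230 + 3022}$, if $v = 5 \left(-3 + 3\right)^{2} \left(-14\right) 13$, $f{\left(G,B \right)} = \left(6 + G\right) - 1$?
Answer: $\frac{17}{349} \approx 0.048711$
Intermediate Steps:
$f{\left(G,B \right)} = 5 + G$
$v = 0$ ($v = 5 \cdot 0^{2} \left(-14\right) 13 = 5 \cdot 0 \left(-14\right) 13 = 0 \left(-14\right) 13 = 0 \cdot 13 = 0$)
$\frac{v + f{\left(3,6 \right)} 17}{-230 + 3022} = \frac{0 + \left(5 + 3\right) 17}{-230 + 3022} = \frac{0 + 8 \cdot 17}{2792} = \left(0 + 136\right) \frac{1}{2792} = 136 \cdot \frac{1}{2792} = \frac{17}{349}$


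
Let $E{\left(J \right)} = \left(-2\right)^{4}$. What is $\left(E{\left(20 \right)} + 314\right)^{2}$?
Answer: $108900$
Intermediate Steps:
$E{\left(J \right)} = 16$
$\left(E{\left(20 \right)} + 314\right)^{2} = \left(16 + 314\right)^{2} = 330^{2} = 108900$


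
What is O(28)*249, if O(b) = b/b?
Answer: 249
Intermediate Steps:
O(b) = 1
O(28)*249 = 1*249 = 249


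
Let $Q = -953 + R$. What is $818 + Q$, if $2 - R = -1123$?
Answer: $990$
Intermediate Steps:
$R = 1125$ ($R = 2 - -1123 = 2 + 1123 = 1125$)
$Q = 172$ ($Q = -953 + 1125 = 172$)
$818 + Q = 818 + 172 = 990$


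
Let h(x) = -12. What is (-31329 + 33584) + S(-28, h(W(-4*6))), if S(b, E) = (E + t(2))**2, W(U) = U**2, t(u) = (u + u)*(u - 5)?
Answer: 2831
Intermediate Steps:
t(u) = 2*u*(-5 + u) (t(u) = (2*u)*(-5 + u) = 2*u*(-5 + u))
S(b, E) = (-12 + E)**2 (S(b, E) = (E + 2*2*(-5 + 2))**2 = (E + 2*2*(-3))**2 = (E - 12)**2 = (-12 + E)**2)
(-31329 + 33584) + S(-28, h(W(-4*6))) = (-31329 + 33584) + (-12 - 12)**2 = 2255 + (-24)**2 = 2255 + 576 = 2831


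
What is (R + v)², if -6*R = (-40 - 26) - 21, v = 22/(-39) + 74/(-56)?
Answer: 189750625/1192464 ≈ 159.12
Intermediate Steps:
v = -2059/1092 (v = 22*(-1/39) + 74*(-1/56) = -22/39 - 37/28 = -2059/1092 ≈ -1.8855)
R = 29/2 (R = -((-40 - 26) - 21)/6 = -(-66 - 21)/6 = -⅙*(-87) = 29/2 ≈ 14.500)
(R + v)² = (29/2 - 2059/1092)² = (13775/1092)² = 189750625/1192464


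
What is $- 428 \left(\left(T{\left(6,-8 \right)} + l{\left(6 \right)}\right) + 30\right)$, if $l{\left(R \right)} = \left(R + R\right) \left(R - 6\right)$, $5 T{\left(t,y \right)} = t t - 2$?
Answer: $- \frac{78752}{5} \approx -15750.0$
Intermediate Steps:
$T{\left(t,y \right)} = - \frac{2}{5} + \frac{t^{2}}{5}$ ($T{\left(t,y \right)} = \frac{t t - 2}{5} = \frac{t^{2} - 2}{5} = \frac{-2 + t^{2}}{5} = - \frac{2}{5} + \frac{t^{2}}{5}$)
$l{\left(R \right)} = 2 R \left(-6 + R\right)$
$- 428 \left(\left(T{\left(6,-8 \right)} + l{\left(6 \right)}\right) + 30\right) = - 428 \left(\left(\left(- \frac{2}{5} + \frac{6^{2}}{5}\right) + 2 \cdot 6 \left(-6 + 6\right)\right) + 30\right) = - 428 \left(\left(\left(- \frac{2}{5} + \frac{1}{5} \cdot 36\right) + 2 \cdot 6 \cdot 0\right) + 30\right) = - 428 \left(\left(\left(- \frac{2}{5} + \frac{36}{5}\right) + 0\right) + 30\right) = - 428 \left(\left(\frac{34}{5} + 0\right) + 30\right) = - 428 \left(\frac{34}{5} + 30\right) = \left(-428\right) \frac{184}{5} = - \frac{78752}{5}$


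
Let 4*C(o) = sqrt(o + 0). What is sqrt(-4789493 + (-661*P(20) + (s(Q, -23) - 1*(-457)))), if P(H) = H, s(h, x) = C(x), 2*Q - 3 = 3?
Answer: sqrt(-19209024 + I*sqrt(23))/2 ≈ 0.00027356 + 2191.4*I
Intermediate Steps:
Q = 3 (Q = 3/2 + (1/2)*3 = 3/2 + 3/2 = 3)
C(o) = sqrt(o)/4 (C(o) = sqrt(o + 0)/4 = sqrt(o)/4)
s(h, x) = sqrt(x)/4
sqrt(-4789493 + (-661*P(20) + (s(Q, -23) - 1*(-457)))) = sqrt(-4789493 + (-661*20 + (sqrt(-23)/4 - 1*(-457)))) = sqrt(-4789493 + (-13220 + ((I*sqrt(23))/4 + 457))) = sqrt(-4789493 + (-13220 + (I*sqrt(23)/4 + 457))) = sqrt(-4789493 + (-13220 + (457 + I*sqrt(23)/4))) = sqrt(-4789493 + (-12763 + I*sqrt(23)/4)) = sqrt(-4802256 + I*sqrt(23)/4)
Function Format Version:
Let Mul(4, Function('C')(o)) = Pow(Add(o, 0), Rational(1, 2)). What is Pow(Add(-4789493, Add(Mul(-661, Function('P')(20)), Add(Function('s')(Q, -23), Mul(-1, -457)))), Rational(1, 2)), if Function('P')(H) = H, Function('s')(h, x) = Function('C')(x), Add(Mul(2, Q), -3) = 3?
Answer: Mul(Rational(1, 2), Pow(Add(-19209024, Mul(I, Pow(23, Rational(1, 2)))), Rational(1, 2))) ≈ Add(0.00027356, Mul(2191.4, I))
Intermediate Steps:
Q = 3 (Q = Add(Rational(3, 2), Mul(Rational(1, 2), 3)) = Add(Rational(3, 2), Rational(3, 2)) = 3)
Function('C')(o) = Mul(Rational(1, 4), Pow(o, Rational(1, 2))) (Function('C')(o) = Mul(Rational(1, 4), Pow(Add(o, 0), Rational(1, 2))) = Mul(Rational(1, 4), Pow(o, Rational(1, 2))))
Function('s')(h, x) = Mul(Rational(1, 4), Pow(x, Rational(1, 2)))
Pow(Add(-4789493, Add(Mul(-661, Function('P')(20)), Add(Function('s')(Q, -23), Mul(-1, -457)))), Rational(1, 2)) = Pow(Add(-4789493, Add(Mul(-661, 20), Add(Mul(Rational(1, 4), Pow(-23, Rational(1, 2))), Mul(-1, -457)))), Rational(1, 2)) = Pow(Add(-4789493, Add(-13220, Add(Mul(Rational(1, 4), Mul(I, Pow(23, Rational(1, 2)))), 457))), Rational(1, 2)) = Pow(Add(-4789493, Add(-13220, Add(Mul(Rational(1, 4), I, Pow(23, Rational(1, 2))), 457))), Rational(1, 2)) = Pow(Add(-4789493, Add(-13220, Add(457, Mul(Rational(1, 4), I, Pow(23, Rational(1, 2)))))), Rational(1, 2)) = Pow(Add(-4789493, Add(-12763, Mul(Rational(1, 4), I, Pow(23, Rational(1, 2))))), Rational(1, 2)) = Pow(Add(-4802256, Mul(Rational(1, 4), I, Pow(23, Rational(1, 2)))), Rational(1, 2))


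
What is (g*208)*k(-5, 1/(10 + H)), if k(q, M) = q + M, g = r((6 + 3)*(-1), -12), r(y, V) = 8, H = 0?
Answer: -40768/5 ≈ -8153.6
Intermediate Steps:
g = 8
k(q, M) = M + q
(g*208)*k(-5, 1/(10 + H)) = (8*208)*(1/(10 + 0) - 5) = 1664*(1/10 - 5) = 1664*(⅒ - 5) = 1664*(-49/10) = -40768/5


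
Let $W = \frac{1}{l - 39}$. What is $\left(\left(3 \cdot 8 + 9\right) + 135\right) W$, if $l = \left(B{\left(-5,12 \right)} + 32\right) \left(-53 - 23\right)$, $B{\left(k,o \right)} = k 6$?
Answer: $- \frac{168}{191} \approx -0.87958$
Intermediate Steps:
$B{\left(k,o \right)} = 6 k$
$l = -152$ ($l = \left(6 \left(-5\right) + 32\right) \left(-53 - 23\right) = \left(-30 + 32\right) \left(-76\right) = 2 \left(-76\right) = -152$)
$W = - \frac{1}{191}$ ($W = \frac{1}{-152 - 39} = \frac{1}{-191} = - \frac{1}{191} \approx -0.0052356$)
$\left(\left(3 \cdot 8 + 9\right) + 135\right) W = \left(\left(3 \cdot 8 + 9\right) + 135\right) \left(- \frac{1}{191}\right) = \left(\left(24 + 9\right) + 135\right) \left(- \frac{1}{191}\right) = \left(33 + 135\right) \left(- \frac{1}{191}\right) = 168 \left(- \frac{1}{191}\right) = - \frac{168}{191}$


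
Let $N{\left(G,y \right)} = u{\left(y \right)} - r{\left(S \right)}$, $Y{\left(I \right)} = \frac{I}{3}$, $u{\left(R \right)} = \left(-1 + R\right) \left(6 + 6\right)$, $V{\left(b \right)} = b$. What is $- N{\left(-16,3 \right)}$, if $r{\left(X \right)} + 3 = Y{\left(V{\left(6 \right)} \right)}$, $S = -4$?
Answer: $-25$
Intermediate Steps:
$u{\left(R \right)} = -12 + 12 R$ ($u{\left(R \right)} = \left(-1 + R\right) 12 = -12 + 12 R$)
$Y{\left(I \right)} = \frac{I}{3}$ ($Y{\left(I \right)} = I \frac{1}{3} = \frac{I}{3}$)
$r{\left(X \right)} = -1$ ($r{\left(X \right)} = -3 + \frac{1}{3} \cdot 6 = -3 + 2 = -1$)
$N{\left(G,y \right)} = -11 + 12 y$ ($N{\left(G,y \right)} = \left(-12 + 12 y\right) - -1 = \left(-12 + 12 y\right) + 1 = -11 + 12 y$)
$- N{\left(-16,3 \right)} = - (-11 + 12 \cdot 3) = - (-11 + 36) = \left(-1\right) 25 = -25$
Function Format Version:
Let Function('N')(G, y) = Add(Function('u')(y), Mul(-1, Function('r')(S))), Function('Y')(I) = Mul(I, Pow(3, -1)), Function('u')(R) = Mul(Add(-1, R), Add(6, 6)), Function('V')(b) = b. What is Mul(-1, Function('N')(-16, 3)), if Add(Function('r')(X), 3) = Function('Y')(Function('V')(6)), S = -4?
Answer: -25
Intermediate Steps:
Function('u')(R) = Add(-12, Mul(12, R)) (Function('u')(R) = Mul(Add(-1, R), 12) = Add(-12, Mul(12, R)))
Function('Y')(I) = Mul(Rational(1, 3), I) (Function('Y')(I) = Mul(I, Rational(1, 3)) = Mul(Rational(1, 3), I))
Function('r')(X) = -1 (Function('r')(X) = Add(-3, Mul(Rational(1, 3), 6)) = Add(-3, 2) = -1)
Function('N')(G, y) = Add(-11, Mul(12, y)) (Function('N')(G, y) = Add(Add(-12, Mul(12, y)), Mul(-1, -1)) = Add(Add(-12, Mul(12, y)), 1) = Add(-11, Mul(12, y)))
Mul(-1, Function('N')(-16, 3)) = Mul(-1, Add(-11, Mul(12, 3))) = Mul(-1, Add(-11, 36)) = Mul(-1, 25) = -25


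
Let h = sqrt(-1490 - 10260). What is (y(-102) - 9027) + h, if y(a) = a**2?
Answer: 1377 + 5*I*sqrt(470) ≈ 1377.0 + 108.4*I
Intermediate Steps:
h = 5*I*sqrt(470) (h = sqrt(-11750) = 5*I*sqrt(470) ≈ 108.4*I)
(y(-102) - 9027) + h = ((-102)**2 - 9027) + 5*I*sqrt(470) = (10404 - 9027) + 5*I*sqrt(470) = 1377 + 5*I*sqrt(470)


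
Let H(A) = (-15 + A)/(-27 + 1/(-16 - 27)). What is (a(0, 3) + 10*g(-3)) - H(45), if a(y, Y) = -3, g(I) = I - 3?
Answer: -35958/581 ≈ -61.890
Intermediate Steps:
g(I) = -3 + I
H(A) = 645/1162 - 43*A/1162 (H(A) = (-15 + A)/(-27 + 1/(-43)) = (-15 + A)/(-27 - 1/43) = (-15 + A)/(-1162/43) = (-15 + A)*(-43/1162) = 645/1162 - 43*A/1162)
(a(0, 3) + 10*g(-3)) - H(45) = (-3 + 10*(-3 - 3)) - (645/1162 - 43/1162*45) = (-3 + 10*(-6)) - (645/1162 - 1935/1162) = (-3 - 60) - 1*(-645/581) = -63 + 645/581 = -35958/581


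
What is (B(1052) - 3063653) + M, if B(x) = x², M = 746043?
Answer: -1210906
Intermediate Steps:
(B(1052) - 3063653) + M = (1052² - 3063653) + 746043 = (1106704 - 3063653) + 746043 = -1956949 + 746043 = -1210906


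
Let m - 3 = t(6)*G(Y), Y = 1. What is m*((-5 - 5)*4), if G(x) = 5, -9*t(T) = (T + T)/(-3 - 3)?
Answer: -1480/9 ≈ -164.44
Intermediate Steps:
t(T) = T/27 (t(T) = -(T + T)/(9*(-3 - 3)) = -2*T/(9*(-6)) = -2*T*(-1)/(9*6) = -(-1)*T/27 = T/27)
m = 37/9 (m = 3 + ((1/27)*6)*5 = 3 + (2/9)*5 = 3 + 10/9 = 37/9 ≈ 4.1111)
m*((-5 - 5)*4) = 37*((-5 - 5)*4)/9 = 37*(-10*4)/9 = (37/9)*(-40) = -1480/9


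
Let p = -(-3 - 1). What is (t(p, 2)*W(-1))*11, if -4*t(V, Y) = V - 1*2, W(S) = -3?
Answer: 33/2 ≈ 16.500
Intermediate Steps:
p = 4 (p = -1*(-4) = 4)
t(V, Y) = ½ - V/4 (t(V, Y) = -(V - 1*2)/4 = -(V - 2)/4 = -(-2 + V)/4 = ½ - V/4)
(t(p, 2)*W(-1))*11 = ((½ - ¼*4)*(-3))*11 = ((½ - 1)*(-3))*11 = -½*(-3)*11 = (3/2)*11 = 33/2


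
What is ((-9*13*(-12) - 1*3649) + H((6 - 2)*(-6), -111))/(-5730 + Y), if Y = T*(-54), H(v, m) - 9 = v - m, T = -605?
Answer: -2149/26940 ≈ -0.079770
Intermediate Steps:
H(v, m) = 9 + v - m (H(v, m) = 9 + (v - m) = 9 + v - m)
Y = 32670 (Y = -605*(-54) = 32670)
((-9*13*(-12) - 1*3649) + H((6 - 2)*(-6), -111))/(-5730 + Y) = ((-9*13*(-12) - 1*3649) + (9 + (6 - 2)*(-6) - 1*(-111)))/(-5730 + 32670) = ((-117*(-12) - 3649) + (9 + 4*(-6) + 111))/26940 = ((1404 - 3649) + (9 - 24 + 111))*(1/26940) = (-2245 + 96)*(1/26940) = -2149*1/26940 = -2149/26940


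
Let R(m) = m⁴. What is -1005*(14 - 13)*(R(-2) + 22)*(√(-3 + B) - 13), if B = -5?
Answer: 496470 - 76380*I*√2 ≈ 4.9647e+5 - 1.0802e+5*I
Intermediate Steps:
-1005*(14 - 13)*(R(-2) + 22)*(√(-3 + B) - 13) = -1005*(14 - 13)*((-2)⁴ + 22)*(√(-3 - 5) - 13) = -1005*1*(16 + 22)*(√(-8) - 13) = -1005*1*38*(2*I*√2 - 13) = -38190*(-13 + 2*I*√2) = -1005*(-494 + 76*I*√2) = 496470 - 76380*I*√2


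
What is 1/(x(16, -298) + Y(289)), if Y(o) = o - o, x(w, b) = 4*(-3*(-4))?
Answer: 1/48 ≈ 0.020833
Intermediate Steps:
x(w, b) = 48 (x(w, b) = 4*12 = 48)
Y(o) = 0
1/(x(16, -298) + Y(289)) = 1/(48 + 0) = 1/48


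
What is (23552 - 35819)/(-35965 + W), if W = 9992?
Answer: 12267/25973 ≈ 0.47230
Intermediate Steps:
(23552 - 35819)/(-35965 + W) = (23552 - 35819)/(-35965 + 9992) = -12267/(-25973) = -12267*(-1/25973) = 12267/25973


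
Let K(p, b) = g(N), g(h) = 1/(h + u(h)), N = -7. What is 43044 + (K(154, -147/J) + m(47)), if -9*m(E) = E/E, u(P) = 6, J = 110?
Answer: 387386/9 ≈ 43043.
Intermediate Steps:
g(h) = 1/(6 + h) (g(h) = 1/(h + 6) = 1/(6 + h))
m(E) = -1/9 (m(E) = -E/(9*E) = -1/9*1 = -1/9)
K(p, b) = -1 (K(p, b) = 1/(6 - 7) = 1/(-1) = -1)
43044 + (K(154, -147/J) + m(47)) = 43044 + (-1 - 1/9) = 43044 - 10/9 = 387386/9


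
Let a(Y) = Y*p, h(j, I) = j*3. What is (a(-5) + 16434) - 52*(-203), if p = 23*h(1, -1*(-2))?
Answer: 26645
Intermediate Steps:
h(j, I) = 3*j
p = 69 (p = 23*(3*1) = 23*3 = 69)
a(Y) = 69*Y (a(Y) = Y*69 = 69*Y)
(a(-5) + 16434) - 52*(-203) = (69*(-5) + 16434) - 52*(-203) = (-345 + 16434) + 10556 = 16089 + 10556 = 26645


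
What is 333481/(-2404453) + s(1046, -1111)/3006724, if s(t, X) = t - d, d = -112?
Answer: -499950484835/3614763270986 ≈ -0.13831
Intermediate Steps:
s(t, X) = 112 + t (s(t, X) = t - 1*(-112) = t + 112 = 112 + t)
333481/(-2404453) + s(1046, -1111)/3006724 = 333481/(-2404453) + (112 + 1046)/3006724 = 333481*(-1/2404453) + 1158*(1/3006724) = -333481/2404453 + 579/1503362 = -499950484835/3614763270986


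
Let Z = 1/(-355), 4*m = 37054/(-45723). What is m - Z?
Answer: -6485639/32463330 ≈ -0.19978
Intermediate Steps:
m = -18527/91446 (m = (37054/(-45723))/4 = (37054*(-1/45723))/4 = (1/4)*(-37054/45723) = -18527/91446 ≈ -0.20260)
Z = -1/355 ≈ -0.0028169
m - Z = -18527/91446 - 1*(-1/355) = -18527/91446 + 1/355 = -6485639/32463330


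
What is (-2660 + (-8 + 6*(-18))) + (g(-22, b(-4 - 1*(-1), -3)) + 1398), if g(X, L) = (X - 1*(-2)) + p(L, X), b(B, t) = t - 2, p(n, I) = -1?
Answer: -1399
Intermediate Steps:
b(B, t) = -2 + t
g(X, L) = 1 + X (g(X, L) = (X - 1*(-2)) - 1 = (X + 2) - 1 = (2 + X) - 1 = 1 + X)
(-2660 + (-8 + 6*(-18))) + (g(-22, b(-4 - 1*(-1), -3)) + 1398) = (-2660 + (-8 + 6*(-18))) + ((1 - 22) + 1398) = (-2660 + (-8 - 108)) + (-21 + 1398) = (-2660 - 116) + 1377 = -2776 + 1377 = -1399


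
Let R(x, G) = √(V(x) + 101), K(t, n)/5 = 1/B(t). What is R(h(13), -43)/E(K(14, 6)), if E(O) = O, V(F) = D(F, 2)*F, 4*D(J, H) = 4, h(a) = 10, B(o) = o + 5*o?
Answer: 84*√111/5 ≈ 177.00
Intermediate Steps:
B(o) = 6*o
D(J, H) = 1 (D(J, H) = (¼)*4 = 1)
K(t, n) = 5/(6*t) (K(t, n) = 5/((6*t)) = 5*(1/(6*t)) = 5/(6*t))
V(F) = F (V(F) = 1*F = F)
R(x, G) = √(101 + x) (R(x, G) = √(x + 101) = √(101 + x))
R(h(13), -43)/E(K(14, 6)) = √(101 + 10)/(((⅚)/14)) = √111/(((⅚)*(1/14))) = √111/(5/84) = √111*(84/5) = 84*√111/5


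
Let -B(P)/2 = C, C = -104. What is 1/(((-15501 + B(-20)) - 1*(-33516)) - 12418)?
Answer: 1/5805 ≈ 0.00017227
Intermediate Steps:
B(P) = 208 (B(P) = -2*(-104) = 208)
1/(((-15501 + B(-20)) - 1*(-33516)) - 12418) = 1/(((-15501 + 208) - 1*(-33516)) - 12418) = 1/((-15293 + 33516) - 12418) = 1/(18223 - 12418) = 1/5805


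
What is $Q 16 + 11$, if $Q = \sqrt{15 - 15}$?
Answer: $11$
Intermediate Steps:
$Q = 0$ ($Q = \sqrt{0} = 0$)
$Q 16 + 11 = 0 \cdot 16 + 11 = 0 + 11 = 11$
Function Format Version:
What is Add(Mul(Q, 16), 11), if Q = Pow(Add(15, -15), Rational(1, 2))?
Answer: 11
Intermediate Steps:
Q = 0 (Q = Pow(0, Rational(1, 2)) = 0)
Add(Mul(Q, 16), 11) = Add(Mul(0, 16), 11) = Add(0, 11) = 11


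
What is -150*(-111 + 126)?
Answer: -2250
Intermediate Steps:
-150*(-111 + 126) = -150*15 = -2250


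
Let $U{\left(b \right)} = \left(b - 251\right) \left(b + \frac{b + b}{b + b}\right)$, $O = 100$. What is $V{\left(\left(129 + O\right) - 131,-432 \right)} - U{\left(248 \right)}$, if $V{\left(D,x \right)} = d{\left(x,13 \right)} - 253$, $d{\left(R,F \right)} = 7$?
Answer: $501$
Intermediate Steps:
$U{\left(b \right)} = \left(1 + b\right) \left(-251 + b\right)$ ($U{\left(b \right)} = \left(-251 + b\right) \left(b + \frac{2 b}{2 b}\right) = \left(-251 + b\right) \left(b + 2 b \frac{1}{2 b}\right) = \left(-251 + b\right) \left(b + 1\right) = \left(-251 + b\right) \left(1 + b\right) = \left(1 + b\right) \left(-251 + b\right)$)
$V{\left(D,x \right)} = -246$ ($V{\left(D,x \right)} = 7 - 253 = -246$)
$V{\left(\left(129 + O\right) - 131,-432 \right)} - U{\left(248 \right)} = -246 - \left(-251 + 248^{2} - 62000\right) = -246 - \left(-251 + 61504 - 62000\right) = -246 - -747 = -246 + 747 = 501$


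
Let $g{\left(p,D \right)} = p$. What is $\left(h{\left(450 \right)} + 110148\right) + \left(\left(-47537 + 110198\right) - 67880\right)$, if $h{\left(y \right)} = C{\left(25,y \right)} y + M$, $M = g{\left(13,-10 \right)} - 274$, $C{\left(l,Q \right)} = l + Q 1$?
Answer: $318418$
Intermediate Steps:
$C{\left(l,Q \right)} = Q + l$ ($C{\left(l,Q \right)} = l + Q = Q + l$)
$M = -261$ ($M = 13 - 274 = -261$)
$h{\left(y \right)} = -261 + y \left(25 + y\right)$ ($h{\left(y \right)} = \left(y + 25\right) y - 261 = \left(25 + y\right) y - 261 = y \left(25 + y\right) - 261 = -261 + y \left(25 + y\right)$)
$\left(h{\left(450 \right)} + 110148\right) + \left(\left(-47537 + 110198\right) - 67880\right) = \left(\left(-261 + 450 \left(25 + 450\right)\right) + 110148\right) + \left(\left(-47537 + 110198\right) - 67880\right) = \left(\left(-261 + 450 \cdot 475\right) + 110148\right) + \left(62661 - 67880\right) = \left(\left(-261 + 213750\right) + 110148\right) - 5219 = \left(213489 + 110148\right) - 5219 = 323637 - 5219 = 318418$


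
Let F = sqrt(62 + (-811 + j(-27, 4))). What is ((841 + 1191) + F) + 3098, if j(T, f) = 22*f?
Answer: 5130 + I*sqrt(661) ≈ 5130.0 + 25.71*I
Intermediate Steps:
F = I*sqrt(661) (F = sqrt(62 + (-811 + 22*4)) = sqrt(62 + (-811 + 88)) = sqrt(62 - 723) = sqrt(-661) = I*sqrt(661) ≈ 25.71*I)
((841 + 1191) + F) + 3098 = ((841 + 1191) + I*sqrt(661)) + 3098 = (2032 + I*sqrt(661)) + 3098 = 5130 + I*sqrt(661)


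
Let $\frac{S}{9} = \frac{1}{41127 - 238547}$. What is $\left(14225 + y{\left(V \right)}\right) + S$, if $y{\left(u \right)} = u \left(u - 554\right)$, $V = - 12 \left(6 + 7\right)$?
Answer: $\frac{24674538691}{197420} \approx 1.2499 \cdot 10^{5}$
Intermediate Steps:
$V = -156$ ($V = \left(-12\right) 13 = -156$)
$S = - \frac{9}{197420}$ ($S = \frac{9}{41127 - 238547} = \frac{9}{-197420} = 9 \left(- \frac{1}{197420}\right) = - \frac{9}{197420} \approx -4.5588 \cdot 10^{-5}$)
$y{\left(u \right)} = u \left(-554 + u\right)$
$\left(14225 + y{\left(V \right)}\right) + S = \left(14225 - 156 \left(-554 - 156\right)\right) - \frac{9}{197420} = \left(14225 - -110760\right) - \frac{9}{197420} = \left(14225 + 110760\right) - \frac{9}{197420} = 124985 - \frac{9}{197420} = \frac{24674538691}{197420}$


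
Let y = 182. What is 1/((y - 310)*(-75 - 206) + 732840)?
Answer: 1/768808 ≈ 1.3007e-6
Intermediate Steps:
1/((y - 310)*(-75 - 206) + 732840) = 1/((182 - 310)*(-75 - 206) + 732840) = 1/(-128*(-281) + 732840) = 1/(35968 + 732840) = 1/768808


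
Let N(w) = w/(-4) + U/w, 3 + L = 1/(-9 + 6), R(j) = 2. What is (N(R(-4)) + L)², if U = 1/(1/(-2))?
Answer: 841/36 ≈ 23.361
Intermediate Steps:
U = -2 (U = 1/(1*(-½)) = 1/(-½) = -2)
L = -10/3 (L = -3 + 1/(-9 + 6) = -3 + 1/(-3) = -3 - ⅓ = -10/3 ≈ -3.3333)
N(w) = -2/w - w/4 (N(w) = w/(-4) - 2/w = w*(-¼) - 2/w = -w/4 - 2/w = -2/w - w/4)
(N(R(-4)) + L)² = ((-2/2 - ¼*2) - 10/3)² = ((-2*½ - ½) - 10/3)² = ((-1 - ½) - 10/3)² = (-3/2 - 10/3)² = (-29/6)² = 841/36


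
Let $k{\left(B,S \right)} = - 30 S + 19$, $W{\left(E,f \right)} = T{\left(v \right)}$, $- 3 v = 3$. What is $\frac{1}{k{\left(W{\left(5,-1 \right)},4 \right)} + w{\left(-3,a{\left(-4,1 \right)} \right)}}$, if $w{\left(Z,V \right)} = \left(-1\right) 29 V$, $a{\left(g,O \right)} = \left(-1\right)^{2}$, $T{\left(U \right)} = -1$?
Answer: $- \frac{1}{130} \approx -0.0076923$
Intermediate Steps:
$v = -1$ ($v = \left(- \frac{1}{3}\right) 3 = -1$)
$W{\left(E,f \right)} = -1$
$a{\left(g,O \right)} = 1$
$w{\left(Z,V \right)} = - 29 V$
$k{\left(B,S \right)} = 19 - 30 S$
$\frac{1}{k{\left(W{\left(5,-1 \right)},4 \right)} + w{\left(-3,a{\left(-4,1 \right)} \right)}} = \frac{1}{\left(19 - 120\right) - 29} = \frac{1}{-101 - 29} = \frac{1}{-130} = - \frac{1}{130}$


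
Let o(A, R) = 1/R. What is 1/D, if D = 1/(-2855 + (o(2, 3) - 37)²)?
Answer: -13595/9 ≈ -1510.6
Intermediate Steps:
D = -9/13595 (D = 1/(-2855 + (1/3 - 37)²) = 1/(-2855 + (⅓ - 37)²) = 1/(-2855 + (-110/3)²) = 1/(-2855 + 12100/9) = 1/(-13595/9) = -9/13595 ≈ -0.00066201)
1/D = 1/(-9/13595) = -13595/9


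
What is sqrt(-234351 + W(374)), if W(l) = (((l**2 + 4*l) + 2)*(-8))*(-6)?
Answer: sqrt(6551601) ≈ 2559.6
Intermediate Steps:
W(l) = 96 + 48*l**2 + 192*l (W(l) = ((2 + l**2 + 4*l)*(-8))*(-6) = (-16 - 32*l - 8*l**2)*(-6) = 96 + 48*l**2 + 192*l)
sqrt(-234351 + W(374)) = sqrt(-234351 + (96 + 48*374**2 + 192*374)) = sqrt(-234351 + (96 + 48*139876 + 71808)) = sqrt(-234351 + (96 + 6714048 + 71808)) = sqrt(-234351 + 6785952) = sqrt(6551601)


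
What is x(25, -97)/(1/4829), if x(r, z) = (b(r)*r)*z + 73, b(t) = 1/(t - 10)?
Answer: -1284514/3 ≈ -4.2817e+5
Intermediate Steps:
b(t) = 1/(-10 + t)
x(r, z) = 73 + r*z/(-10 + r) (x(r, z) = (r/(-10 + r))*z + 73 = r*z/(-10 + r) + 73 = 73 + r*z/(-10 + r))
x(25, -97)/(1/4829) = ((-730 + 73*25 + 25*(-97))/(-10 + 25))/(1/4829) = ((-730 + 1825 - 2425)/15)/(1/4829) = ((1/15)*(-1330))*4829 = -266/3*4829 = -1284514/3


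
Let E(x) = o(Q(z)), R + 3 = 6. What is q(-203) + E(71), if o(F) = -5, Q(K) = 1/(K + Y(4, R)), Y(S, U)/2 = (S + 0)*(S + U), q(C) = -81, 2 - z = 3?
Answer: -86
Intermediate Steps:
z = -1 (z = 2 - 1*3 = 2 - 3 = -1)
R = 3 (R = -3 + 6 = 3)
Y(S, U) = 2*S*(S + U) (Y(S, U) = 2*((S + 0)*(S + U)) = 2*(S*(S + U)) = 2*S*(S + U))
Q(K) = 1/(56 + K) (Q(K) = 1/(K + 2*4*(4 + 3)) = 1/(K + 2*4*7) = 1/(K + 56) = 1/(56 + K))
E(x) = -5
q(-203) + E(71) = -81 - 5 = -86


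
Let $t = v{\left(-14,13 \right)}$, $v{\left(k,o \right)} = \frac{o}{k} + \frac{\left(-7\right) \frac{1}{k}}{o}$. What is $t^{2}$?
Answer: $\frac{6561}{8281} \approx 0.7923$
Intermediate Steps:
$v{\left(k,o \right)} = \frac{o}{k} - \frac{7}{k o}$
$t = - \frac{81}{91}$ ($t = \frac{-7 + 13^{2}}{\left(-14\right) 13} = \left(- \frac{1}{14}\right) \frac{1}{13} \left(-7 + 169\right) = \left(- \frac{1}{14}\right) \frac{1}{13} \cdot 162 = - \frac{81}{91} \approx -0.89011$)
$t^{2} = \left(- \frac{81}{91}\right)^{2} = \frac{6561}{8281}$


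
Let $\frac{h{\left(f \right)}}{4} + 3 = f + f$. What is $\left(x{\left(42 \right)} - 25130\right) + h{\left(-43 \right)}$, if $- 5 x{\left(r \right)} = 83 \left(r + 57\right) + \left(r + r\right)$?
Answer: $- \frac{135731}{5} \approx -27146.0$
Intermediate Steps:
$h{\left(f \right)} = -12 + 8 f$ ($h{\left(f \right)} = -12 + 4 \left(f + f\right) = -12 + 4 \cdot 2 f = -12 + 8 f$)
$x{\left(r \right)} = - \frac{4731}{5} - 17 r$ ($x{\left(r \right)} = - \frac{83 \left(r + 57\right) + \left(r + r\right)}{5} = - \frac{83 \left(57 + r\right) + 2 r}{5} = - \frac{\left(4731 + 83 r\right) + 2 r}{5} = - \frac{4731 + 85 r}{5} = - \frac{4731}{5} - 17 r$)
$\left(x{\left(42 \right)} - 25130\right) + h{\left(-43 \right)} = \left(\left(- \frac{4731}{5} - 714\right) - 25130\right) + \left(-12 + 8 \left(-43\right)\right) = \left(\left(- \frac{4731}{5} - 714\right) - 25130\right) - 356 = \left(- \frac{8301}{5} - 25130\right) - 356 = - \frac{133951}{5} - 356 = - \frac{135731}{5}$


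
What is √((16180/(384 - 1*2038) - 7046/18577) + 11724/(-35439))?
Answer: 2*I*√511226040985112857186/13960402579 ≈ 3.2392*I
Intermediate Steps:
√((16180/(384 - 1*2038) - 7046/18577) + 11724/(-35439)) = √((16180/(384 - 2038) - 7046*1/18577) + 11724*(-1/35439)) = √((16180/(-1654) - 542/1429) - 3908/11813) = √((16180*(-1/1654) - 542/1429) - 3908/11813) = √((-8090/827 - 542/1429) - 3908/11813) = √(-12008844/1181783 - 3908/11813) = √(-146478882136/13960402579) = 2*I*√511226040985112857186/13960402579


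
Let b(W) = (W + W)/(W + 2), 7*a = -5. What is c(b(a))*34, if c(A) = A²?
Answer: 3400/81 ≈ 41.975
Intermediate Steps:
a = -5/7 (a = (⅐)*(-5) = -5/7 ≈ -0.71429)
b(W) = 2*W/(2 + W) (b(W) = (2*W)/(2 + W) = 2*W/(2 + W))
c(b(a))*34 = (2*(-5/7)/(2 - 5/7))²*34 = (2*(-5/7)/(9/7))²*34 = (2*(-5/7)*(7/9))²*34 = (-10/9)²*34 = (100/81)*34 = 3400/81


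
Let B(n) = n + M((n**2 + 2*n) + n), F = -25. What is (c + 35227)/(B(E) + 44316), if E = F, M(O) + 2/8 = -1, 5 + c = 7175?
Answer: 169588/177159 ≈ 0.95726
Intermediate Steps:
c = 7170 (c = -5 + 7175 = 7170)
M(O) = -5/4 (M(O) = -1/4 - 1 = -5/4)
E = -25
B(n) = -5/4 + n (B(n) = n - 5/4 = -5/4 + n)
(c + 35227)/(B(E) + 44316) = (7170 + 35227)/((-5/4 - 25) + 44316) = 42397/(-105/4 + 44316) = 42397/(177159/4) = 42397*(4/177159) = 169588/177159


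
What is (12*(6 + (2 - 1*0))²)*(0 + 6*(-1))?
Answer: -4608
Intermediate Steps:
(12*(6 + (2 - 1*0))²)*(0 + 6*(-1)) = (12*(6 + (2 + 0))²)*(0 - 6) = (12*(6 + 2)²)*(-6) = (12*8²)*(-6) = (12*64)*(-6) = 768*(-6) = -4608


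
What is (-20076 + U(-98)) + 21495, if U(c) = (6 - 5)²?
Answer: 1420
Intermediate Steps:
U(c) = 1 (U(c) = 1² = 1)
(-20076 + U(-98)) + 21495 = (-20076 + 1) + 21495 = -20075 + 21495 = 1420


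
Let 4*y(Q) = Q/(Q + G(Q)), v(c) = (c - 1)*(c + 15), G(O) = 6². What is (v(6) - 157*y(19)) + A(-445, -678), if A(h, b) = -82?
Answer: 2077/220 ≈ 9.4409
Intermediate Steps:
G(O) = 36
v(c) = (-1 + c)*(15 + c)
y(Q) = Q/(4*(36 + Q)) (y(Q) = (Q/(Q + 36))/4 = (Q/(36 + Q))/4 = Q/(4*(36 + Q)))
(v(6) - 157*y(19)) + A(-445, -678) = ((-15 + 6² + 14*6) - 157*19/(4*(36 + 19))) - 82 = ((-15 + 36 + 84) - 157*19/(4*55)) - 82 = (105 - 157*19/(4*55)) - 82 = (105 - 157*19/220) - 82 = (105 - 2983/220) - 82 = 20117/220 - 82 = 2077/220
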